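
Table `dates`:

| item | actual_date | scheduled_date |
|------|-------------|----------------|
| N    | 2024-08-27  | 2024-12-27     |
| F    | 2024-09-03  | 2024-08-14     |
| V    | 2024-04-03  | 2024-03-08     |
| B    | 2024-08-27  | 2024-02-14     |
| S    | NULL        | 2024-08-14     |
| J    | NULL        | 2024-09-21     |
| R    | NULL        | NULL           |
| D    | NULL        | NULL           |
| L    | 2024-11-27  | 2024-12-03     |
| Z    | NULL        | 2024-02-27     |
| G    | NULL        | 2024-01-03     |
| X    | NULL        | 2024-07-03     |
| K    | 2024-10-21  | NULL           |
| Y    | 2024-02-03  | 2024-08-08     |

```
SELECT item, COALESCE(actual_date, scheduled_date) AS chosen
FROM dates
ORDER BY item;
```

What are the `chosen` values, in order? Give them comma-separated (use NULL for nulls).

item=B: actual_date=2024-08-27 → 2024-08-27
item=D: actual_date=NULL, scheduled_date=NULL (all NULL) → NULL
item=F: actual_date=2024-09-03 → 2024-09-03
item=G: actual_date=NULL, scheduled_date=2024-01-03 → 2024-01-03
item=J: actual_date=NULL, scheduled_date=2024-09-21 → 2024-09-21
item=K: actual_date=2024-10-21 → 2024-10-21
item=L: actual_date=2024-11-27 → 2024-11-27
item=N: actual_date=2024-08-27 → 2024-08-27
item=R: actual_date=NULL, scheduled_date=NULL (all NULL) → NULL
item=S: actual_date=NULL, scheduled_date=2024-08-14 → 2024-08-14
item=V: actual_date=2024-04-03 → 2024-04-03
item=X: actual_date=NULL, scheduled_date=2024-07-03 → 2024-07-03
item=Y: actual_date=2024-02-03 → 2024-02-03
item=Z: actual_date=NULL, scheduled_date=2024-02-27 → 2024-02-27

2024-08-27, NULL, 2024-09-03, 2024-01-03, 2024-09-21, 2024-10-21, 2024-11-27, 2024-08-27, NULL, 2024-08-14, 2024-04-03, 2024-07-03, 2024-02-03, 2024-02-27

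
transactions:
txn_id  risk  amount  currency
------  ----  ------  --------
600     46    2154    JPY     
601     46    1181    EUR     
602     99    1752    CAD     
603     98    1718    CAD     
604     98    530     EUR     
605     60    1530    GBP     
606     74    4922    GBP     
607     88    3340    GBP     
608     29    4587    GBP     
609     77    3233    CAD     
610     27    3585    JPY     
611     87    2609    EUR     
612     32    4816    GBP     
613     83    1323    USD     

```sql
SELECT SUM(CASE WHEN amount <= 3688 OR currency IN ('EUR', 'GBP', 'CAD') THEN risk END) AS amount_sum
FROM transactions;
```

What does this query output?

944

txn_id=600: ✓ → 46
txn_id=601: ✓ → 46
txn_id=602: ✓ → 99
txn_id=603: ✓ → 98
txn_id=604: ✓ → 98
txn_id=605: ✓ → 60
txn_id=606: ✓ → 74
txn_id=607: ✓ → 88
txn_id=608: ✓ → 29
txn_id=609: ✓ → 77
txn_id=610: ✓ → 27
txn_id=611: ✓ → 87
txn_id=612: ✓ → 32
txn_id=613: ✓ → 83
amount_sum = 46 + 46 + 99 + 98 + 98 + 60 + 74 + 88 + 29 + 77 + 27 + 87 + 32 + 83 = 944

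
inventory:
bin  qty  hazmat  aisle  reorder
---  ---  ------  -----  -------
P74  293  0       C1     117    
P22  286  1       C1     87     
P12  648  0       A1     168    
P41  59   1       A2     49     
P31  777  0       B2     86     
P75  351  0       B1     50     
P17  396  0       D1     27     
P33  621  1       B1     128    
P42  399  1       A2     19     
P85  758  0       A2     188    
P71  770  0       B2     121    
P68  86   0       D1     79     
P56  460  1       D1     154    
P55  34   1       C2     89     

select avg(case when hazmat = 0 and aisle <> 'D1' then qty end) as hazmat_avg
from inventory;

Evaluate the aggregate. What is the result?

599.5

bin=P74: ✓ → 293
bin=P22: ✗
bin=P12: ✓ → 648
bin=P41: ✗
bin=P31: ✓ → 777
bin=P75: ✓ → 351
bin=P17: ✗
bin=P33: ✗
bin=P42: ✗
bin=P85: ✓ → 758
bin=P71: ✓ → 770
bin=P68: ✗
bin=P56: ✗
bin=P55: ✗
hazmat_avg = (293 + 648 + 777 + 351 + 758 + 770) / 6 = 599.5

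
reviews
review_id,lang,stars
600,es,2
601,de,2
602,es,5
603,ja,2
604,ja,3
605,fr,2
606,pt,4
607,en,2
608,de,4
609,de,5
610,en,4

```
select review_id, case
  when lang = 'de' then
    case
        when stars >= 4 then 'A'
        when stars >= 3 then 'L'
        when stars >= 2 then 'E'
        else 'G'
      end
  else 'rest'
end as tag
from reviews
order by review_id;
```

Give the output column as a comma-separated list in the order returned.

rest, E, rest, rest, rest, rest, rest, rest, A, A, rest

review_id=600: lang='es' → outer ELSE → rest
review_id=601: lang='de' → inner[stars >= 2] → E
review_id=602: lang='es' → outer ELSE → rest
review_id=603: lang='ja' → outer ELSE → rest
review_id=604: lang='ja' → outer ELSE → rest
review_id=605: lang='fr' → outer ELSE → rest
review_id=606: lang='pt' → outer ELSE → rest
review_id=607: lang='en' → outer ELSE → rest
review_id=608: lang='de' → inner[stars >= 4] → A
review_id=609: lang='de' → inner[stars >= 4] → A
review_id=610: lang='en' → outer ELSE → rest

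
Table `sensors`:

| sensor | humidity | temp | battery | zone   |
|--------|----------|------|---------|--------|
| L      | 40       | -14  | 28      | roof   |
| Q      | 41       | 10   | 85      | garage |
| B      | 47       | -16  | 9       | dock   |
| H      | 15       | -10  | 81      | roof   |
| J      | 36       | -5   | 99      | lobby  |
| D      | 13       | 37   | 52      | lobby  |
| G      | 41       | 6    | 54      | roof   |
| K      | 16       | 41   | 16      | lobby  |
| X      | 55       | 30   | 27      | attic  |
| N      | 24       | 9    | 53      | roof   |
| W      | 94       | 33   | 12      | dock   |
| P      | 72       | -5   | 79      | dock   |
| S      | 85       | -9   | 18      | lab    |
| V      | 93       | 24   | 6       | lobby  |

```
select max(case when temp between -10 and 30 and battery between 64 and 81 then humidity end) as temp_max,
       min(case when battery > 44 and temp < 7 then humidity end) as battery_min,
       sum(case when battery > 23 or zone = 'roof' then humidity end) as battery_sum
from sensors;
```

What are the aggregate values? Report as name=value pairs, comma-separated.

[temp_max: temp between -10 and 30 and battery between 64 and 81]
sensor=L: ✗
sensor=Q: ✗
sensor=B: ✗
sensor=H: ✓ → 15
sensor=J: ✗
sensor=D: ✗
sensor=G: ✗
sensor=K: ✗
sensor=X: ✗
sensor=N: ✗
sensor=W: ✗
sensor=P: ✓ → 72
sensor=S: ✗
sensor=V: ✗
temp_max = MAX(15, 72) = 72
—
[battery_min: battery > 44 and temp < 7]
sensor=L: ✗
sensor=Q: ✗
sensor=B: ✗
sensor=H: ✓ → 15
sensor=J: ✓ → 36
sensor=D: ✗
sensor=G: ✓ → 41
sensor=K: ✗
sensor=X: ✗
sensor=N: ✗
sensor=W: ✗
sensor=P: ✓ → 72
sensor=S: ✗
sensor=V: ✗
battery_min = MIN(15, 36, 41, 72) = 15
—
[battery_sum: battery > 23 or zone = 'roof']
sensor=L: ✓ → 40
sensor=Q: ✓ → 41
sensor=B: ✗
sensor=H: ✓ → 15
sensor=J: ✓ → 36
sensor=D: ✓ → 13
sensor=G: ✓ → 41
sensor=K: ✗
sensor=X: ✓ → 55
sensor=N: ✓ → 24
sensor=W: ✗
sensor=P: ✓ → 72
sensor=S: ✗
sensor=V: ✗
battery_sum = 40 + 41 + 15 + 36 + 13 + 41 + 55 + 24 + 72 = 337

temp_max=72, battery_min=15, battery_sum=337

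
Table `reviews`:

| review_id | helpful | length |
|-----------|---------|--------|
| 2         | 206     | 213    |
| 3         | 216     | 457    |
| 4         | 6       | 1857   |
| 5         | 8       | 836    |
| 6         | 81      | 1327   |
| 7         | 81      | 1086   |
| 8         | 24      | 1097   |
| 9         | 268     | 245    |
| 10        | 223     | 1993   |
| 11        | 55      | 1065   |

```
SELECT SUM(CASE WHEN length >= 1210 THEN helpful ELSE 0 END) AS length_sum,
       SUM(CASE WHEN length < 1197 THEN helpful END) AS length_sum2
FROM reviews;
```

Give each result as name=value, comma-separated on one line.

length_sum=310, length_sum2=858

[length_sum: length >= 1210]
review_id=2: ✗
review_id=3: ✗
review_id=4: ✓ → 6
review_id=5: ✗
review_id=6: ✓ → 81
review_id=7: ✗
review_id=8: ✗
review_id=9: ✗
review_id=10: ✓ → 223
review_id=11: ✗
length_sum = 6 + 81 + 223 = 310
—
[length_sum2: length < 1197]
review_id=2: ✓ → 206
review_id=3: ✓ → 216
review_id=4: ✗
review_id=5: ✓ → 8
review_id=6: ✗
review_id=7: ✓ → 81
review_id=8: ✓ → 24
review_id=9: ✓ → 268
review_id=10: ✗
review_id=11: ✓ → 55
length_sum2 = 206 + 216 + 8 + 81 + 24 + 268 + 55 = 858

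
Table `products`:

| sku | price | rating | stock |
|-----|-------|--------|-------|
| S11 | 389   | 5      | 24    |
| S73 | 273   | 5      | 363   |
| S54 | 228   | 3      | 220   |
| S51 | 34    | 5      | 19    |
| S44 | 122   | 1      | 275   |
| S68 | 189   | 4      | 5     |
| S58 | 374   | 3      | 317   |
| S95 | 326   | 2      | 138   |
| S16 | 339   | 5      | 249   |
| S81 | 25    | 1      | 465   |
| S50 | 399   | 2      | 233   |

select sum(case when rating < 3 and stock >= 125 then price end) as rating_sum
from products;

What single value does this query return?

872

sku=S11: ✗
sku=S73: ✗
sku=S54: ✗
sku=S51: ✗
sku=S44: ✓ → 122
sku=S68: ✗
sku=S58: ✗
sku=S95: ✓ → 326
sku=S16: ✗
sku=S81: ✓ → 25
sku=S50: ✓ → 399
rating_sum = 122 + 326 + 25 + 399 = 872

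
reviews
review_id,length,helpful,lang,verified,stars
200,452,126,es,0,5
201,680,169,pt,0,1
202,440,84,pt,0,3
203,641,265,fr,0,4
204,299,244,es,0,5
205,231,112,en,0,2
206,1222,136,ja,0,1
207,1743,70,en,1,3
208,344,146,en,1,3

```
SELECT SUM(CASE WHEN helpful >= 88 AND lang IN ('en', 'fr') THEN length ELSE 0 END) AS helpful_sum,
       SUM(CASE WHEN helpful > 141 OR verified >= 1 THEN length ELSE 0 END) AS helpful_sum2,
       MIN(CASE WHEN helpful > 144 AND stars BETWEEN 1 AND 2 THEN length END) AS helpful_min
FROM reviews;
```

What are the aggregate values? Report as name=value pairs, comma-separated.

helpful_sum=1216, helpful_sum2=3707, helpful_min=680

[helpful_sum: helpful >= 88 AND lang IN ('en', 'fr')]
review_id=200: ✗
review_id=201: ✗
review_id=202: ✗
review_id=203: ✓ → 641
review_id=204: ✗
review_id=205: ✓ → 231
review_id=206: ✗
review_id=207: ✗
review_id=208: ✓ → 344
helpful_sum = 641 + 231 + 344 = 1216
—
[helpful_sum2: helpful > 141 OR verified >= 1]
review_id=200: ✗
review_id=201: ✓ → 680
review_id=202: ✗
review_id=203: ✓ → 641
review_id=204: ✓ → 299
review_id=205: ✗
review_id=206: ✗
review_id=207: ✓ → 1743
review_id=208: ✓ → 344
helpful_sum2 = 680 + 641 + 299 + 1743 + 344 = 3707
—
[helpful_min: helpful > 144 AND stars BETWEEN 1 AND 2]
review_id=200: ✗
review_id=201: ✓ → 680
review_id=202: ✗
review_id=203: ✗
review_id=204: ✗
review_id=205: ✗
review_id=206: ✗
review_id=207: ✗
review_id=208: ✗
helpful_min = MIN(680) = 680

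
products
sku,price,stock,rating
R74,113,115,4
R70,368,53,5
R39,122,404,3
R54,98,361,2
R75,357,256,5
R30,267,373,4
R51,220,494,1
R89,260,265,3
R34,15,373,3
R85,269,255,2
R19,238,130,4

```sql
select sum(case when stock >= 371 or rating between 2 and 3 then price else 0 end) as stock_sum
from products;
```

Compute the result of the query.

sku=R74: ✗
sku=R70: ✗
sku=R39: ✓ → 122
sku=R54: ✓ → 98
sku=R75: ✗
sku=R30: ✓ → 267
sku=R51: ✓ → 220
sku=R89: ✓ → 260
sku=R34: ✓ → 15
sku=R85: ✓ → 269
sku=R19: ✗
stock_sum = 122 + 98 + 267 + 220 + 260 + 15 + 269 = 1251

1251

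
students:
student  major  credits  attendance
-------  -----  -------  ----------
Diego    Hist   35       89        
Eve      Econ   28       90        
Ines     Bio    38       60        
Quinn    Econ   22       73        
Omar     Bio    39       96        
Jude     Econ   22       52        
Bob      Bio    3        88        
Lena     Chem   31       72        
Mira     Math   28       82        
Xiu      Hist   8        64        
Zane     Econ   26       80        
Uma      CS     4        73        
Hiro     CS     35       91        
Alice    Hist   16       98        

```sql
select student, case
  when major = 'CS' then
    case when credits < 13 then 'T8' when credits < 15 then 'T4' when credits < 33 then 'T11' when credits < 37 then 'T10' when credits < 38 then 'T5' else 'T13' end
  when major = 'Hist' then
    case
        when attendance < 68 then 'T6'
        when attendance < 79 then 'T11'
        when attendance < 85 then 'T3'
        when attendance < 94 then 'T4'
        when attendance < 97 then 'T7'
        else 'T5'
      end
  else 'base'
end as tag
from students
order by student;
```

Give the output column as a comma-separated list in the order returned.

T5, base, T4, base, T10, base, base, base, base, base, base, T8, T6, base

student=Alice: major='Hist' → inner[ELSE] → T5
student=Bob: major='Bio' → outer ELSE → base
student=Diego: major='Hist' → inner[attendance < 94] → T4
student=Eve: major='Econ' → outer ELSE → base
student=Hiro: major='CS' → inner[credits < 37] → T10
student=Ines: major='Bio' → outer ELSE → base
student=Jude: major='Econ' → outer ELSE → base
student=Lena: major='Chem' → outer ELSE → base
student=Mira: major='Math' → outer ELSE → base
student=Omar: major='Bio' → outer ELSE → base
student=Quinn: major='Econ' → outer ELSE → base
student=Uma: major='CS' → inner[credits < 13] → T8
student=Xiu: major='Hist' → inner[attendance < 68] → T6
student=Zane: major='Econ' → outer ELSE → base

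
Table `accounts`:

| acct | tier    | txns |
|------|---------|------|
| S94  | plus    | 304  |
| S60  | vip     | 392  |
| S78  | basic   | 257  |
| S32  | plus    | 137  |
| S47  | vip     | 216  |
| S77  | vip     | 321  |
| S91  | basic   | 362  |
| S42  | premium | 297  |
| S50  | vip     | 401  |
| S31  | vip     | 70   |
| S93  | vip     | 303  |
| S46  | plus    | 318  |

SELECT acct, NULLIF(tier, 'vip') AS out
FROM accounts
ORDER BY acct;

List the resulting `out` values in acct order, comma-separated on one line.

acct=S31: tier=vip vs vip: equal → NULL
acct=S32: tier=plus vs vip: differ → plus
acct=S42: tier=premium vs vip: differ → premium
acct=S46: tier=plus vs vip: differ → plus
acct=S47: tier=vip vs vip: equal → NULL
acct=S50: tier=vip vs vip: equal → NULL
acct=S60: tier=vip vs vip: equal → NULL
acct=S77: tier=vip vs vip: equal → NULL
acct=S78: tier=basic vs vip: differ → basic
acct=S91: tier=basic vs vip: differ → basic
acct=S93: tier=vip vs vip: equal → NULL
acct=S94: tier=plus vs vip: differ → plus

NULL, plus, premium, plus, NULL, NULL, NULL, NULL, basic, basic, NULL, plus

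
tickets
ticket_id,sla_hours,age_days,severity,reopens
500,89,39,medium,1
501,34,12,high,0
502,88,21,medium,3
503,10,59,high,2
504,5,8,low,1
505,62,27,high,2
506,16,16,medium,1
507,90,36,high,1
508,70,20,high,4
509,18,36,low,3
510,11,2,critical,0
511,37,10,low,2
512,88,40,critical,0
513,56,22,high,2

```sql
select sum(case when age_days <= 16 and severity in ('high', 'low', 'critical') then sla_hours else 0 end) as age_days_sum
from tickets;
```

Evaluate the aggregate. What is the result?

87

ticket_id=500: ✗
ticket_id=501: ✓ → 34
ticket_id=502: ✗
ticket_id=503: ✗
ticket_id=504: ✓ → 5
ticket_id=505: ✗
ticket_id=506: ✗
ticket_id=507: ✗
ticket_id=508: ✗
ticket_id=509: ✗
ticket_id=510: ✓ → 11
ticket_id=511: ✓ → 37
ticket_id=512: ✗
ticket_id=513: ✗
age_days_sum = 34 + 5 + 11 + 37 = 87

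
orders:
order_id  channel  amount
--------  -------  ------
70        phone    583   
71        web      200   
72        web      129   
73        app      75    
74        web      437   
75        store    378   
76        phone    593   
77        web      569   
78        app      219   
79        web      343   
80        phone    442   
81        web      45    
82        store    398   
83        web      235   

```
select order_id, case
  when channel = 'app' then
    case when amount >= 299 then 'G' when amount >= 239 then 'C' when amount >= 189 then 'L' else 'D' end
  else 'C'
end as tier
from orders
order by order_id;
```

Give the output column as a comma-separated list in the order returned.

order_id=70: channel='phone' → outer ELSE → C
order_id=71: channel='web' → outer ELSE → C
order_id=72: channel='web' → outer ELSE → C
order_id=73: channel='app' → inner[ELSE] → D
order_id=74: channel='web' → outer ELSE → C
order_id=75: channel='store' → outer ELSE → C
order_id=76: channel='phone' → outer ELSE → C
order_id=77: channel='web' → outer ELSE → C
order_id=78: channel='app' → inner[amount >= 189] → L
order_id=79: channel='web' → outer ELSE → C
order_id=80: channel='phone' → outer ELSE → C
order_id=81: channel='web' → outer ELSE → C
order_id=82: channel='store' → outer ELSE → C
order_id=83: channel='web' → outer ELSE → C

C, C, C, D, C, C, C, C, L, C, C, C, C, C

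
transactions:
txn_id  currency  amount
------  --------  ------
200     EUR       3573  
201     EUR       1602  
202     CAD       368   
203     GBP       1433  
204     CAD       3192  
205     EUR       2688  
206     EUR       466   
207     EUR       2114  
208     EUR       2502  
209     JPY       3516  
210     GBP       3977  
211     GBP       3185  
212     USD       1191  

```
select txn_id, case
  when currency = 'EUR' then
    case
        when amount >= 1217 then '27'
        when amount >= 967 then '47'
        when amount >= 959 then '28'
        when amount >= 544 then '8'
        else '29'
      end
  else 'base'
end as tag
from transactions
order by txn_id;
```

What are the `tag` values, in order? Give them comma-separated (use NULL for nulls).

27, 27, base, base, base, 27, 29, 27, 27, base, base, base, base

txn_id=200: currency='EUR' → inner[amount >= 1217] → 27
txn_id=201: currency='EUR' → inner[amount >= 1217] → 27
txn_id=202: currency='CAD' → outer ELSE → base
txn_id=203: currency='GBP' → outer ELSE → base
txn_id=204: currency='CAD' → outer ELSE → base
txn_id=205: currency='EUR' → inner[amount >= 1217] → 27
txn_id=206: currency='EUR' → inner[ELSE] → 29
txn_id=207: currency='EUR' → inner[amount >= 1217] → 27
txn_id=208: currency='EUR' → inner[amount >= 1217] → 27
txn_id=209: currency='JPY' → outer ELSE → base
txn_id=210: currency='GBP' → outer ELSE → base
txn_id=211: currency='GBP' → outer ELSE → base
txn_id=212: currency='USD' → outer ELSE → base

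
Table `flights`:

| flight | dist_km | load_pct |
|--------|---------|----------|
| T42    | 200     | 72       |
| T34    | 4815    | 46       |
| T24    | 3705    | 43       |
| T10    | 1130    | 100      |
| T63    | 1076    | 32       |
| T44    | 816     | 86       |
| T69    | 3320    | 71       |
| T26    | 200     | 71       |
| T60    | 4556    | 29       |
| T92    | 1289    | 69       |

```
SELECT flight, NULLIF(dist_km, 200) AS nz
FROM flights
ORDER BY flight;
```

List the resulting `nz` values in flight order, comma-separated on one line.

flight=T10: dist_km=1130 vs 200: differ → 1130
flight=T24: dist_km=3705 vs 200: differ → 3705
flight=T26: dist_km=200 vs 200: equal → NULL
flight=T34: dist_km=4815 vs 200: differ → 4815
flight=T42: dist_km=200 vs 200: equal → NULL
flight=T44: dist_km=816 vs 200: differ → 816
flight=T60: dist_km=4556 vs 200: differ → 4556
flight=T63: dist_km=1076 vs 200: differ → 1076
flight=T69: dist_km=3320 vs 200: differ → 3320
flight=T92: dist_km=1289 vs 200: differ → 1289

1130, 3705, NULL, 4815, NULL, 816, 4556, 1076, 3320, 1289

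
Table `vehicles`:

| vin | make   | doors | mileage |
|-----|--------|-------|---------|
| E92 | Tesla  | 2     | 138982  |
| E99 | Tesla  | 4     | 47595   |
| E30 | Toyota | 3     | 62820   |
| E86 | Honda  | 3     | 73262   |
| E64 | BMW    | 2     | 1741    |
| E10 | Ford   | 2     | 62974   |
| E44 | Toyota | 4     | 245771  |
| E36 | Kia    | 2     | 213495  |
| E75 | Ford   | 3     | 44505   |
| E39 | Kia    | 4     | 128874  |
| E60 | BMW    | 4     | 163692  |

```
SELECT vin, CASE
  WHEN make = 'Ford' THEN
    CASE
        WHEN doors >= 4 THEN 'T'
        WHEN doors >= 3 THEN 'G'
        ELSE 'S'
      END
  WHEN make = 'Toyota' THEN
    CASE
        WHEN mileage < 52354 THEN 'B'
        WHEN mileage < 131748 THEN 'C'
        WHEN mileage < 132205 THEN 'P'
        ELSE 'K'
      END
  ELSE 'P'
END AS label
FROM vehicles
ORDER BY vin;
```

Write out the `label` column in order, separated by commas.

S, C, P, P, K, P, P, G, P, P, P

vin=E10: make='Ford' → inner[ELSE] → S
vin=E30: make='Toyota' → inner[mileage < 131748] → C
vin=E36: make='Kia' → outer ELSE → P
vin=E39: make='Kia' → outer ELSE → P
vin=E44: make='Toyota' → inner[ELSE] → K
vin=E60: make='BMW' → outer ELSE → P
vin=E64: make='BMW' → outer ELSE → P
vin=E75: make='Ford' → inner[doors >= 3] → G
vin=E86: make='Honda' → outer ELSE → P
vin=E92: make='Tesla' → outer ELSE → P
vin=E99: make='Tesla' → outer ELSE → P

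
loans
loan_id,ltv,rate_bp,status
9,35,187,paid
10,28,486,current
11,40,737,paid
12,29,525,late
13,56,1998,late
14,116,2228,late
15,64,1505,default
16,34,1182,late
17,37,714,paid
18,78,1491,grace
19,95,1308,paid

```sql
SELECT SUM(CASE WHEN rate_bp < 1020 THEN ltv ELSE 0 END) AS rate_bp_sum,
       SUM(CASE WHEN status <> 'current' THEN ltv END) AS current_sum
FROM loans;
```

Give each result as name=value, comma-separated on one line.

[rate_bp_sum: rate_bp < 1020]
loan_id=9: ✓ → 35
loan_id=10: ✓ → 28
loan_id=11: ✓ → 40
loan_id=12: ✓ → 29
loan_id=13: ✗
loan_id=14: ✗
loan_id=15: ✗
loan_id=16: ✗
loan_id=17: ✓ → 37
loan_id=18: ✗
loan_id=19: ✗
rate_bp_sum = 35 + 28 + 40 + 29 + 37 = 169
—
[current_sum: status <> 'current']
loan_id=9: ✓ → 35
loan_id=10: ✗
loan_id=11: ✓ → 40
loan_id=12: ✓ → 29
loan_id=13: ✓ → 56
loan_id=14: ✓ → 116
loan_id=15: ✓ → 64
loan_id=16: ✓ → 34
loan_id=17: ✓ → 37
loan_id=18: ✓ → 78
loan_id=19: ✓ → 95
current_sum = 35 + 40 + 29 + 56 + 116 + 64 + 34 + 37 + 78 + 95 = 584

rate_bp_sum=169, current_sum=584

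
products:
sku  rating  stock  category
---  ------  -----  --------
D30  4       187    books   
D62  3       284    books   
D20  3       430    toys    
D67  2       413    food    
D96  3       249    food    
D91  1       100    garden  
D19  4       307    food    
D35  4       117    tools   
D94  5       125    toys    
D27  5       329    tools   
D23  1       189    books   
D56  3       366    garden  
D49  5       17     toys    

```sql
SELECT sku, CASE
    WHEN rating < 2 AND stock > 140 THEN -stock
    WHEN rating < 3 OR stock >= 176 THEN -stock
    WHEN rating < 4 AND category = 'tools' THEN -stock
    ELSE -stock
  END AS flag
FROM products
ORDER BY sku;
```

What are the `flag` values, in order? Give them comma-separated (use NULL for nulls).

sku=D19: rating < 3 OR stock >= 176 → -307
sku=D20: rating < 3 OR stock >= 176 → -430
sku=D23: rating < 2 AND stock > 140 → -189
sku=D27: rating < 3 OR stock >= 176 → -329
sku=D30: rating < 3 OR stock >= 176 → -187
sku=D35: ELSE → -117
sku=D49: ELSE → -17
sku=D56: rating < 3 OR stock >= 176 → -366
sku=D62: rating < 3 OR stock >= 176 → -284
sku=D67: rating < 3 OR stock >= 176 → -413
sku=D91: rating < 3 OR stock >= 176 → -100
sku=D94: ELSE → -125
sku=D96: rating < 3 OR stock >= 176 → -249

-307, -430, -189, -329, -187, -117, -17, -366, -284, -413, -100, -125, -249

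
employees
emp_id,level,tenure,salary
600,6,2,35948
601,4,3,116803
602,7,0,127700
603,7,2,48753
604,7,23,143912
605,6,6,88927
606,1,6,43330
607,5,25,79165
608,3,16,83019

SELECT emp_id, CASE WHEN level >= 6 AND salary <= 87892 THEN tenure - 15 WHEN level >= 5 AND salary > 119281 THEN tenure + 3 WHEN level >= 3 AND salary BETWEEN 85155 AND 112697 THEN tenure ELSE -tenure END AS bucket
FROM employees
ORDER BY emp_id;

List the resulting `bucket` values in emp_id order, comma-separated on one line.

emp_id=600: level >= 6 AND salary <= 87892 → -13
emp_id=601: ELSE → -3
emp_id=602: level >= 5 AND salary > 119281 → 3
emp_id=603: level >= 6 AND salary <= 87892 → -13
emp_id=604: level >= 5 AND salary > 119281 → 26
emp_id=605: level >= 3 AND salary BETWEEN 85155 AND 112697 → 6
emp_id=606: ELSE → -6
emp_id=607: ELSE → -25
emp_id=608: ELSE → -16

-13, -3, 3, -13, 26, 6, -6, -25, -16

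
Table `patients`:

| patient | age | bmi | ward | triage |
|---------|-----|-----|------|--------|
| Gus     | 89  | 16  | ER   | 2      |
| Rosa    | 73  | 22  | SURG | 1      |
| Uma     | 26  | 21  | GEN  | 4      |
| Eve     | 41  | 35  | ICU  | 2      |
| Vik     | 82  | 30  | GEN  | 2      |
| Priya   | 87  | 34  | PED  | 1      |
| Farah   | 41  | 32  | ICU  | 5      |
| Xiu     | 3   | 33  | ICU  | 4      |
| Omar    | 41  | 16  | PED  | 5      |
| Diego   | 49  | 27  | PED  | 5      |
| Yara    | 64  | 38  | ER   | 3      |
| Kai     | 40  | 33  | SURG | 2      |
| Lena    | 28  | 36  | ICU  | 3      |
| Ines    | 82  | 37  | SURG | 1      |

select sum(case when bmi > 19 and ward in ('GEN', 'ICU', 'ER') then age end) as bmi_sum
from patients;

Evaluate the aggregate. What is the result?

patient=Gus: ✗
patient=Rosa: ✗
patient=Uma: ✓ → 26
patient=Eve: ✓ → 41
patient=Vik: ✓ → 82
patient=Priya: ✗
patient=Farah: ✓ → 41
patient=Xiu: ✓ → 3
patient=Omar: ✗
patient=Diego: ✗
patient=Yara: ✓ → 64
patient=Kai: ✗
patient=Lena: ✓ → 28
patient=Ines: ✗
bmi_sum = 26 + 41 + 82 + 41 + 3 + 64 + 28 = 285

285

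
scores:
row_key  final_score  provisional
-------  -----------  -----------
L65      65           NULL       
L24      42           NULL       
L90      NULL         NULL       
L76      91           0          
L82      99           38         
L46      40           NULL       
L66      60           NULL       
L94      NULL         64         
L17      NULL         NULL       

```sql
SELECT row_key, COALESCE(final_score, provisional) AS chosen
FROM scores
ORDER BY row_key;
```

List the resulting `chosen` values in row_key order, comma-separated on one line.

NULL, 42, 40, 65, 60, 91, 99, NULL, 64

row_key=L17: final_score=NULL, provisional=NULL (all NULL) → NULL
row_key=L24: final_score=42 → 42
row_key=L46: final_score=40 → 40
row_key=L65: final_score=65 → 65
row_key=L66: final_score=60 → 60
row_key=L76: final_score=91 → 91
row_key=L82: final_score=99 → 99
row_key=L90: final_score=NULL, provisional=NULL (all NULL) → NULL
row_key=L94: final_score=NULL, provisional=64 → 64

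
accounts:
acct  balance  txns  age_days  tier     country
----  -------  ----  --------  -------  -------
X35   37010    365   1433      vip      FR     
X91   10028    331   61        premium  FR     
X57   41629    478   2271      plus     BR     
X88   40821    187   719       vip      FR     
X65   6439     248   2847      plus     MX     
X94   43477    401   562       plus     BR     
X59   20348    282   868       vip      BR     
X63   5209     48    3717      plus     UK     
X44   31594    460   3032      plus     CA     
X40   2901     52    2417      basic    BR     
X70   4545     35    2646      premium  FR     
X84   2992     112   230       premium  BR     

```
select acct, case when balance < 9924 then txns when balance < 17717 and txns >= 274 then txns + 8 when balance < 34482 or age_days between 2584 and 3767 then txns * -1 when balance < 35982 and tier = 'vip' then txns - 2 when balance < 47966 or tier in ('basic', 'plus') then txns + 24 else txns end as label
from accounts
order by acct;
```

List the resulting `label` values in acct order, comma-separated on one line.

acct=X35: balance < 47966 or tier in ('basic', 'plus') → 389
acct=X40: balance < 9924 → 52
acct=X44: balance < 34482 or age_days between 2584 and 3767 → -460
acct=X57: balance < 47966 or tier in ('basic', 'plus') → 502
acct=X59: balance < 34482 or age_days between 2584 and 3767 → -282
acct=X63: balance < 9924 → 48
acct=X65: balance < 9924 → 248
acct=X70: balance < 9924 → 35
acct=X84: balance < 9924 → 112
acct=X88: balance < 47966 or tier in ('basic', 'plus') → 211
acct=X91: balance < 17717 and txns >= 274 → 339
acct=X94: balance < 47966 or tier in ('basic', 'plus') → 425

389, 52, -460, 502, -282, 48, 248, 35, 112, 211, 339, 425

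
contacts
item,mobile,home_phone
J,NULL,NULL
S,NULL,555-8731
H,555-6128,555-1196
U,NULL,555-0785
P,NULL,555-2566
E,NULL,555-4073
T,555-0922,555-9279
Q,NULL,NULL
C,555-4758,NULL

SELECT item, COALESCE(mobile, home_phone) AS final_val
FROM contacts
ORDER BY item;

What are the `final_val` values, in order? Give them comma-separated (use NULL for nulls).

item=C: mobile=555-4758 → 555-4758
item=E: mobile=NULL, home_phone=555-4073 → 555-4073
item=H: mobile=555-6128 → 555-6128
item=J: mobile=NULL, home_phone=NULL (all NULL) → NULL
item=P: mobile=NULL, home_phone=555-2566 → 555-2566
item=Q: mobile=NULL, home_phone=NULL (all NULL) → NULL
item=S: mobile=NULL, home_phone=555-8731 → 555-8731
item=T: mobile=555-0922 → 555-0922
item=U: mobile=NULL, home_phone=555-0785 → 555-0785

555-4758, 555-4073, 555-6128, NULL, 555-2566, NULL, 555-8731, 555-0922, 555-0785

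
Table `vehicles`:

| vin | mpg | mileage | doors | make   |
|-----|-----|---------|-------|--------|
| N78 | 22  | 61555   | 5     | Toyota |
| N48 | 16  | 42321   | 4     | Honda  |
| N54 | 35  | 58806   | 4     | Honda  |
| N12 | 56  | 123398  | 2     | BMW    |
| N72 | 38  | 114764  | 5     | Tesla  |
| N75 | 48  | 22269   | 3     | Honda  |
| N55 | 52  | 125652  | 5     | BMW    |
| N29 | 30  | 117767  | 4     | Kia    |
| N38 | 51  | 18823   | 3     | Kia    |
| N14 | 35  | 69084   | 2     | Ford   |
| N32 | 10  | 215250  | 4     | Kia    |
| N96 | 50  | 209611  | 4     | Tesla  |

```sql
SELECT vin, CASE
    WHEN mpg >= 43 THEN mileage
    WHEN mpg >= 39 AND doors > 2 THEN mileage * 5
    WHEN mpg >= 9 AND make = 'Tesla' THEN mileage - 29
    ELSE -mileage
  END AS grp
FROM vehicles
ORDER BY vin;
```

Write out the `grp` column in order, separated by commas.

vin=N12: mpg >= 43 → 123398
vin=N14: ELSE → -69084
vin=N29: ELSE → -117767
vin=N32: ELSE → -215250
vin=N38: mpg >= 43 → 18823
vin=N48: ELSE → -42321
vin=N54: ELSE → -58806
vin=N55: mpg >= 43 → 125652
vin=N72: mpg >= 9 AND make = 'Tesla' → 114735
vin=N75: mpg >= 43 → 22269
vin=N78: ELSE → -61555
vin=N96: mpg >= 43 → 209611

123398, -69084, -117767, -215250, 18823, -42321, -58806, 125652, 114735, 22269, -61555, 209611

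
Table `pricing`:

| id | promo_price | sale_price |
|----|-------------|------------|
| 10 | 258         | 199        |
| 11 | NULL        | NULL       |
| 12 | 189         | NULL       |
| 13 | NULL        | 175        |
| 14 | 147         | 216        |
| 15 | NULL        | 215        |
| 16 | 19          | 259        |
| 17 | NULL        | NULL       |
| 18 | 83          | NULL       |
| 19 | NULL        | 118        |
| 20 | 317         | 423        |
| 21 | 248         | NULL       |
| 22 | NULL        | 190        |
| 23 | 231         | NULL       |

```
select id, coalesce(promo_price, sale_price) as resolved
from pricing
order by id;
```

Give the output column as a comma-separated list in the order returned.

id=10: promo_price=258 → 258
id=11: promo_price=NULL, sale_price=NULL (all NULL) → NULL
id=12: promo_price=189 → 189
id=13: promo_price=NULL, sale_price=175 → 175
id=14: promo_price=147 → 147
id=15: promo_price=NULL, sale_price=215 → 215
id=16: promo_price=19 → 19
id=17: promo_price=NULL, sale_price=NULL (all NULL) → NULL
id=18: promo_price=83 → 83
id=19: promo_price=NULL, sale_price=118 → 118
id=20: promo_price=317 → 317
id=21: promo_price=248 → 248
id=22: promo_price=NULL, sale_price=190 → 190
id=23: promo_price=231 → 231

258, NULL, 189, 175, 147, 215, 19, NULL, 83, 118, 317, 248, 190, 231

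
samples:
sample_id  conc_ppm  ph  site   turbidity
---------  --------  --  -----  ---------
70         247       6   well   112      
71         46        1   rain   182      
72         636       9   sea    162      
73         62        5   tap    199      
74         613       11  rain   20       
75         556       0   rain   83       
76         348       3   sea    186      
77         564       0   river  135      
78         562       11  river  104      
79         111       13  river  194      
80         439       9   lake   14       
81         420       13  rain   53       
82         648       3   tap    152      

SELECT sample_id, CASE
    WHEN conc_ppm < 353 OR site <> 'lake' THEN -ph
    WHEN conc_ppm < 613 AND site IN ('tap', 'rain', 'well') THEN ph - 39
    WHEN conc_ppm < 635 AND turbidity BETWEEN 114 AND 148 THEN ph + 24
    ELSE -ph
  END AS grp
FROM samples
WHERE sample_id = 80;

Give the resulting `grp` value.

-9

sample_id = 80: conc_ppm=439, ph=9, site=lake, turbidity=14.
conc_ppm < 353 OR site <> 'lake' → false
conc_ppm < 613 AND site IN ('tap', 'rain', 'well') → false
conc_ppm < 635 AND turbidity BETWEEN 114 AND 148 → false
No prior WHEN matched → ELSE → -9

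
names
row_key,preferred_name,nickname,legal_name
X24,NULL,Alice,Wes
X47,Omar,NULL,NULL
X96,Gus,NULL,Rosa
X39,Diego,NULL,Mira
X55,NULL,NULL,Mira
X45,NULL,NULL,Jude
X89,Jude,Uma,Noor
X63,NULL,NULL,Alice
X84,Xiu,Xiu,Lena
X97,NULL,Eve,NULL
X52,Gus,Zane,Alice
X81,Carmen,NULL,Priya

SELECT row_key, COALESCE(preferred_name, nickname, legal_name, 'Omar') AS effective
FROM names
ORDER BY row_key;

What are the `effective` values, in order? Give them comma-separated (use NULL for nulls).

Alice, Diego, Jude, Omar, Gus, Mira, Alice, Carmen, Xiu, Jude, Gus, Eve

row_key=X24: preferred_name=NULL, nickname=Alice → Alice
row_key=X39: preferred_name=Diego → Diego
row_key=X45: preferred_name=NULL, nickname=NULL, legal_name=Jude → Jude
row_key=X47: preferred_name=Omar → Omar
row_key=X52: preferred_name=Gus → Gus
row_key=X55: preferred_name=NULL, nickname=NULL, legal_name=Mira → Mira
row_key=X63: preferred_name=NULL, nickname=NULL, legal_name=Alice → Alice
row_key=X81: preferred_name=Carmen → Carmen
row_key=X84: preferred_name=Xiu → Xiu
row_key=X89: preferred_name=Jude → Jude
row_key=X96: preferred_name=Gus → Gus
row_key=X97: preferred_name=NULL, nickname=Eve → Eve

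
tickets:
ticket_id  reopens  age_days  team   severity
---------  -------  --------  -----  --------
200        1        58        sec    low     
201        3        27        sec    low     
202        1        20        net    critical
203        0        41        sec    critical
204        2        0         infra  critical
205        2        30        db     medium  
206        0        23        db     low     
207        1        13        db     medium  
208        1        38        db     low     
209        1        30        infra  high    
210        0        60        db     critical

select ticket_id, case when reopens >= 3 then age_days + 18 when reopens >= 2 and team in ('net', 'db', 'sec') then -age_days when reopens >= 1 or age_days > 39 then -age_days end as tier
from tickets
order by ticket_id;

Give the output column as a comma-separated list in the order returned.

-58, 45, -20, -41, 0, -30, NULL, -13, -38, -30, -60

ticket_id=200: reopens >= 1 or age_days > 39 → -58
ticket_id=201: reopens >= 3 → 45
ticket_id=202: reopens >= 1 or age_days > 39 → -20
ticket_id=203: reopens >= 1 or age_days > 39 → -41
ticket_id=204: reopens >= 1 or age_days > 39 → 0
ticket_id=205: reopens >= 2 and team in ('net', 'db', 'sec') → -30
ticket_id=206: (no match → NULL) → NULL
ticket_id=207: reopens >= 1 or age_days > 39 → -13
ticket_id=208: reopens >= 1 or age_days > 39 → -38
ticket_id=209: reopens >= 1 or age_days > 39 → -30
ticket_id=210: reopens >= 1 or age_days > 39 → -60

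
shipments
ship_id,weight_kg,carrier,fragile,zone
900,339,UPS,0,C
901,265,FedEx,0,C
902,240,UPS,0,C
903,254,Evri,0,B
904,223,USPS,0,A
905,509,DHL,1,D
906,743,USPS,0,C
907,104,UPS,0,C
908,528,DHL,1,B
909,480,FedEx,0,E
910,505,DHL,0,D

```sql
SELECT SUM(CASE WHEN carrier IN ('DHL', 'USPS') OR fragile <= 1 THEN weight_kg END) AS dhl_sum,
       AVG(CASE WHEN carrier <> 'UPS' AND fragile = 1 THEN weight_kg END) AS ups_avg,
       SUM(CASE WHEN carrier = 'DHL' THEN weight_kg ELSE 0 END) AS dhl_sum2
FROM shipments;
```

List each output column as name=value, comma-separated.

[dhl_sum: carrier IN ('DHL', 'USPS') OR fragile <= 1]
ship_id=900: ✓ → 339
ship_id=901: ✓ → 265
ship_id=902: ✓ → 240
ship_id=903: ✓ → 254
ship_id=904: ✓ → 223
ship_id=905: ✓ → 509
ship_id=906: ✓ → 743
ship_id=907: ✓ → 104
ship_id=908: ✓ → 528
ship_id=909: ✓ → 480
ship_id=910: ✓ → 505
dhl_sum = 339 + 265 + 240 + 254 + 223 + 509 + 743 + 104 + 528 + 480 + 505 = 4190
—
[ups_avg: carrier <> 'UPS' AND fragile = 1]
ship_id=900: ✗
ship_id=901: ✗
ship_id=902: ✗
ship_id=903: ✗
ship_id=904: ✗
ship_id=905: ✓ → 509
ship_id=906: ✗
ship_id=907: ✗
ship_id=908: ✓ → 528
ship_id=909: ✗
ship_id=910: ✗
ups_avg = (509 + 528) / 2 = 518.5
—
[dhl_sum2: carrier = 'DHL']
ship_id=900: ✗
ship_id=901: ✗
ship_id=902: ✗
ship_id=903: ✗
ship_id=904: ✗
ship_id=905: ✓ → 509
ship_id=906: ✗
ship_id=907: ✗
ship_id=908: ✓ → 528
ship_id=909: ✗
ship_id=910: ✓ → 505
dhl_sum2 = 509 + 528 + 505 = 1542

dhl_sum=4190, ups_avg=518.5, dhl_sum2=1542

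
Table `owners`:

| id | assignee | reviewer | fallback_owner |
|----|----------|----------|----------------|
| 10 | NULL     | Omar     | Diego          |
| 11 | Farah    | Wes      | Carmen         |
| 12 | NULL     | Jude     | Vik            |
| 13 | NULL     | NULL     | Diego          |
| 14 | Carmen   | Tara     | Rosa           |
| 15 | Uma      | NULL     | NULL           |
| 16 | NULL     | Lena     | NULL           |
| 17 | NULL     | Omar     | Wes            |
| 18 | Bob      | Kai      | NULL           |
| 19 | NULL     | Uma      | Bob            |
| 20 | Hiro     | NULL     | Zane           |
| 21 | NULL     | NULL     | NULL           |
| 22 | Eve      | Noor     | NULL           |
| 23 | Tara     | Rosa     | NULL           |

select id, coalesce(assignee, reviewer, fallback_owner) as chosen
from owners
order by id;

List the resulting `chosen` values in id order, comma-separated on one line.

id=10: assignee=NULL, reviewer=Omar → Omar
id=11: assignee=Farah → Farah
id=12: assignee=NULL, reviewer=Jude → Jude
id=13: assignee=NULL, reviewer=NULL, fallback_owner=Diego → Diego
id=14: assignee=Carmen → Carmen
id=15: assignee=Uma → Uma
id=16: assignee=NULL, reviewer=Lena → Lena
id=17: assignee=NULL, reviewer=Omar → Omar
id=18: assignee=Bob → Bob
id=19: assignee=NULL, reviewer=Uma → Uma
id=20: assignee=Hiro → Hiro
id=21: assignee=NULL, reviewer=NULL, fallback_owner=NULL (all NULL) → NULL
id=22: assignee=Eve → Eve
id=23: assignee=Tara → Tara

Omar, Farah, Jude, Diego, Carmen, Uma, Lena, Omar, Bob, Uma, Hiro, NULL, Eve, Tara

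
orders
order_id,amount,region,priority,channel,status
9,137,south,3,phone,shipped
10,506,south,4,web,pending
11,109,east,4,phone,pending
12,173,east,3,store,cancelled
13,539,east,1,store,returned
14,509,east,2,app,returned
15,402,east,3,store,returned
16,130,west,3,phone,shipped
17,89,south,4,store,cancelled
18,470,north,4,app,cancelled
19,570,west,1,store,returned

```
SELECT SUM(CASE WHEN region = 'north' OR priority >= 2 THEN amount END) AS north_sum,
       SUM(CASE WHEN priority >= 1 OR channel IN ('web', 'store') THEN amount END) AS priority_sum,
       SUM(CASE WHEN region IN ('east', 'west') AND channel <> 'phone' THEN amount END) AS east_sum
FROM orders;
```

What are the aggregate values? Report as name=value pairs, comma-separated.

north_sum=2525, priority_sum=3634, east_sum=2193

[north_sum: region = 'north' OR priority >= 2]
order_id=9: ✓ → 137
order_id=10: ✓ → 506
order_id=11: ✓ → 109
order_id=12: ✓ → 173
order_id=13: ✗
order_id=14: ✓ → 509
order_id=15: ✓ → 402
order_id=16: ✓ → 130
order_id=17: ✓ → 89
order_id=18: ✓ → 470
order_id=19: ✗
north_sum = 137 + 506 + 109 + 173 + 509 + 402 + 130 + 89 + 470 = 2525
—
[priority_sum: priority >= 1 OR channel IN ('web', 'store')]
order_id=9: ✓ → 137
order_id=10: ✓ → 506
order_id=11: ✓ → 109
order_id=12: ✓ → 173
order_id=13: ✓ → 539
order_id=14: ✓ → 509
order_id=15: ✓ → 402
order_id=16: ✓ → 130
order_id=17: ✓ → 89
order_id=18: ✓ → 470
order_id=19: ✓ → 570
priority_sum = 137 + 506 + 109 + 173 + 539 + 509 + 402 + 130 + 89 + 470 + 570 = 3634
—
[east_sum: region IN ('east', 'west') AND channel <> 'phone']
order_id=9: ✗
order_id=10: ✗
order_id=11: ✗
order_id=12: ✓ → 173
order_id=13: ✓ → 539
order_id=14: ✓ → 509
order_id=15: ✓ → 402
order_id=16: ✗
order_id=17: ✗
order_id=18: ✗
order_id=19: ✓ → 570
east_sum = 173 + 539 + 509 + 402 + 570 = 2193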